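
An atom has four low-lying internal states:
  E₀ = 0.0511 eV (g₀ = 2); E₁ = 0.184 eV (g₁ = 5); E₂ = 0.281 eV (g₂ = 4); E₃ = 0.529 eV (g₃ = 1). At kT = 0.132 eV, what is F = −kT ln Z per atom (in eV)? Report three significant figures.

Eᵢ/kT = 0.38712, 1.3939, 2.1288, 4.0076.
Z = Σ gᵢe^(−Eᵢ/kT) = 2·e^(−0.38712) + 5·e^(−1.3939) + 4·e^(−2.1288) + 1·e^(−4.0076) = 1.3580 + 1.2405 + 0.47592 + 0.018177 = 3.0926.
F = −kT ln Z = −0.132 × ln(3.0926) = −0.132 × 1.1290 = -0.149 eV.

-0.149 eV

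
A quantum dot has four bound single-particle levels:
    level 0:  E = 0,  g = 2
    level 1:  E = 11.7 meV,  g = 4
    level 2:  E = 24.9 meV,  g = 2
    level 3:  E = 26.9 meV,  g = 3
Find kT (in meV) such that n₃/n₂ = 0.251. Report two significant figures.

n₃/n₂ = (g₃/g₂) exp[−(E₃−E₂)/kT] = 0.251.
⇒ (E₃−E₂)/kT = ln((3/2)/0.251) = ln(5.976) = 1.788.
kT = 2.0 meV / 1.788 = 1.1 meV.

1.1 meV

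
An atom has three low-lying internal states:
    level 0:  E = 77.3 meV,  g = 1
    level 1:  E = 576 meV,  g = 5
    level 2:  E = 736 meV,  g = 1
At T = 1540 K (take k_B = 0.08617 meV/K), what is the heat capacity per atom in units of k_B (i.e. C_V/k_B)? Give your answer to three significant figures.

1.44

k_BT = 0.08617 × 1540 K = 132.70 meV.
Eᵢ/kT = 0.58252, 4.3406, 5.5463.
Z = Σ gᵢe^(−Eᵢ/kT) = 1·e^(−0.58252) + 5·e^(−4.3406) + 1·e^(−5.5463) = 0.55849 + 0.065144 + 0.0039019 = 0.62754.
⟨E⟩ = 133.16 meV, ⟨E²⟩ = 43127 meV².
C_V/k_B = (⟨E²⟩ − ⟨E⟩²)/(kT)² = (43127 − 17732)/17609 = 1.44.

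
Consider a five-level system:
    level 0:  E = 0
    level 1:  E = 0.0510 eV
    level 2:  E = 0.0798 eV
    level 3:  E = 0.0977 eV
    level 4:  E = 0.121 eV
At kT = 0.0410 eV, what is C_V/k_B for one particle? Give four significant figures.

Eᵢ/kT = 0, 1.24390, 1.94634, 2.38293, 2.95122.
Z = Σ e^(−Eᵢ/kT) = e^(−0) + e^(−1.24390) + e^(−1.94634) + e^(−2.38293) + e^(−2.95122) = 1.00000 + 0.288258 + 0.142796 + 0.0922798 + 0.0522759 = 1.57561.
⟨E⟩ = 0.0262993 eV, ⟨E²⟩ = 0.00209779 eV².
C_V/k_B = (⟨E²⟩ − ⟨E⟩²)/(kT)² = (0.00209779 − 0.000691653)/0.00168100 = 0.8365.

0.8365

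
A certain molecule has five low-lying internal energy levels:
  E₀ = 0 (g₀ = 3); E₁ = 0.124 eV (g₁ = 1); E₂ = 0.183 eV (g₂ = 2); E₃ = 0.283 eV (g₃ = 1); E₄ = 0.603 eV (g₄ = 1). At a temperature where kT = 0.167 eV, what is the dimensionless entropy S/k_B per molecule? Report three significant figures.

1.81

Eᵢ/kT = 0, 0.74251, 1.0958, 1.6946, 3.6108.
Z = Σ gᵢe^(−Eᵢ/kT) = 3·e^(−0) + 1·e^(−0.74251) + 2·e^(−1.0958) + 1·e^(−1.6946) + 1·e^(−3.6108) = 3.0000 + 0.47592 + 0.66854 + 0.18367 + 0.027030 = 4.3552.
⟨E⟩ = Σ EᵢPᵢ = 0.057319 eV.
S/k_B = ln Z + ⟨E⟩/kT = ln(4.3552) + 0.057319/0.167 = 1.4714 + 0.34323 = 1.81.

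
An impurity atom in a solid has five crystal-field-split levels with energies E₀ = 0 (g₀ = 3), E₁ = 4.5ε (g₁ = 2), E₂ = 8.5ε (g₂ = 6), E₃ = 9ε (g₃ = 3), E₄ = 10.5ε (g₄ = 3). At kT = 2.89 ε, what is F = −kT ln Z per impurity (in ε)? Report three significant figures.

Eᵢ/kT = 0, 1.5571, 2.9412, 3.1142, 3.6332.
Z = Σ gᵢe^(−Eᵢ/kT) = 3·e^(−0) + 2·e^(−1.5571) + 6·e^(−2.9412) + 3·e^(−3.1142) + 3·e^(−3.6332) = 3.0000 + 0.42149 + 0.31681 + 0.13324 + 0.079294 = 3.9508.
F = −kT ln Z = −2.89 × ln(3.9508) = −2.89 × 1.3739 = -3.97 ε.

-3.97 ε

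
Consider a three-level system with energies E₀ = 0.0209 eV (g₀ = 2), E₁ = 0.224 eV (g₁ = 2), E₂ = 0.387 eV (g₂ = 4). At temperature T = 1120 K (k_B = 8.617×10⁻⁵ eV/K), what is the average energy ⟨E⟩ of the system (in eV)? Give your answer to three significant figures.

0.0562 eV

k_BT = 8.617×10⁻⁵ × 1120 K = 0.096510 eV.
Eᵢ/kT = 0.21656, 2.3210, 4.0099.
Z = Σ gᵢe^(−Eᵢ/kT) = 2·e^(−0.21656) + 2·e^(−2.3210) + 4·e^(−4.0099) = 1.6106 + 0.19635 + 0.072541 = 1.8795.
⟨E⟩ = Σ Eᵢ gᵢe^(−Eᵢ/kT) / Z = (0.0209·1.6106 + 0.224·0.19635 + 0.387·0.072541) / 1.8795 = 0.0562 eV.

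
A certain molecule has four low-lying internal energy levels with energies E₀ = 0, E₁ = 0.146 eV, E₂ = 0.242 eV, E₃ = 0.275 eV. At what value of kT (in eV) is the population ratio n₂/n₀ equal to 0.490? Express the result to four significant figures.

0.3392 eV

n₂/n₀ = exp[−(E₂−E₀)/kT] = 0.490.
⇒ (E₂−E₀)/kT = ln(1/0.490) = ln(2.04082) = 0.713352.
kT = 0.242 eV / 0.713352 = 0.3392 eV.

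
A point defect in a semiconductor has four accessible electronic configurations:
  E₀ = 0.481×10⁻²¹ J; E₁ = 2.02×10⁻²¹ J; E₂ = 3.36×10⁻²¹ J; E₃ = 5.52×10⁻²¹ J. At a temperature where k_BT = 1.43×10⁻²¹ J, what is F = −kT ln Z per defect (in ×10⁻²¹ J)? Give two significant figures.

-0.10 ×10⁻²¹ J

Eᵢ/kT = 0.3364, 1.413, 2.350, 3.860.
Z = Σ e^(−Eᵢ/kT) = e^(−0.3364) + e^(−1.413) + e^(−2.350) + e^(−3.860) = 0.7143 + 0.2434 + 0.09537 + 0.02107 = 1.074.
F = −kT ln Z = −1.43 × ln(1.074) = −1.43 × 0.07139 = -0.10 ×10⁻²¹ J.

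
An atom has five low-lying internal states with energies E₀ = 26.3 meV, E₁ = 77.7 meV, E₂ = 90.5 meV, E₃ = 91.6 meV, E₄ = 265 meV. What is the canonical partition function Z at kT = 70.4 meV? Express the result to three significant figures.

Z = 1.59

Eᵢ/kT = 0.37358, 1.1037, 1.2855, 1.3011, 3.7642.
Z = Σ e^(−Eᵢ/kT) = e^(−0.37358) + e^(−1.1037) + e^(−1.2855) + e^(−1.3011) + e^(−3.7642) = 0.68827 + 0.33164 + 0.27651 + 0.27223 + 0.023186 = 1.5918.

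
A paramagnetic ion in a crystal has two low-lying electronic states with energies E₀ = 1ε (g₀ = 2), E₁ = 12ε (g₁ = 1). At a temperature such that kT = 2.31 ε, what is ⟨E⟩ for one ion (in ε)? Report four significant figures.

Eᵢ/kT = 0.432900, 5.19481.
Z = Σ gᵢe^(−Eᵢ/kT) = 2·e^(−0.432900) + 1·e^(−5.19481) = 1.29725 + 0.00554527 = 1.30280.
⟨E⟩ = Σ Eᵢ gᵢe^(−Eᵢ/kT) / Z = (1·1.29725 + 12·0.00554527) / 1.30280 = 1.047 ε.

1.047 ε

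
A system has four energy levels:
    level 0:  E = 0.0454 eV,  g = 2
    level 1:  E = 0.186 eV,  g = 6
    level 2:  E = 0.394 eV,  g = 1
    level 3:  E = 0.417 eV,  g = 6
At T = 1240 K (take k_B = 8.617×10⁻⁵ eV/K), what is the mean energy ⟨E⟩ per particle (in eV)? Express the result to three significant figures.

k_BT = 8.617×10⁻⁵ × 1240 K = 0.10685 eV.
Eᵢ/kT = 0.42489, 1.7408, 3.6874, 3.9027.
Z = Σ gᵢe^(−Eᵢ/kT) = 2·e^(−0.42489) + 6·e^(−1.7408) + 1·e^(−3.6874) + 6·e^(−3.9027) = 1.3077 + 1.0523 + 0.025037 + 0.12112 = 2.5062.
⟨E⟩ = Σ Eᵢ gᵢe^(−Eᵢ/kT) / Z = (0.0454·1.3077 + 0.186·1.0523 + 0.394·0.025037 + 0.417·0.12112) / 2.5062 = 0.126 eV.

0.126 eV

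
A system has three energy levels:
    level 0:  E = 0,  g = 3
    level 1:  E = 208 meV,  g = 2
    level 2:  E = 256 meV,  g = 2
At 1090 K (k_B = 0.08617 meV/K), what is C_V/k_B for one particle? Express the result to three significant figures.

k_BT = 0.08617 × 1090 K = 93.925 meV.
Eᵢ/kT = 0, 2.2145, 2.7256.
Z = Σ gᵢe^(−Eᵢ/kT) = 3·e^(−0) + 2·e^(−2.2145) + 2·e^(−2.7256) = 3.0000 + 0.21842 + 0.13101 = 3.3494.
⟨E⟩ = 23.577 meV, ⟨E²⟩ = 5384.7 meV².
C_V/k_B = (⟨E²⟩ − ⟨E⟩²)/(kT)² = (5384.7 − 555.87)/8821.9 = 0.547.

0.547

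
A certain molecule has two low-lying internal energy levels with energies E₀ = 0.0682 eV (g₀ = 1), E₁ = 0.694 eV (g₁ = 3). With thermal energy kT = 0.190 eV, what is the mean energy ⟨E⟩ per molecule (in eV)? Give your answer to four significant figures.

0.1309 eV

Eᵢ/kT = 0.358947, 3.65263.
Z = Σ gᵢe^(−Eᵢ/kT) = 1·e^(−0.358947) + 3·e^(−3.65263) = 0.698411 + 0.0777686 = 0.776180.
⟨E⟩ = Σ Eᵢ gᵢe^(−Eᵢ/kT) / Z = (0.0682·0.698411 + 0.694·0.0777686) / 0.776180 = 0.1309 eV.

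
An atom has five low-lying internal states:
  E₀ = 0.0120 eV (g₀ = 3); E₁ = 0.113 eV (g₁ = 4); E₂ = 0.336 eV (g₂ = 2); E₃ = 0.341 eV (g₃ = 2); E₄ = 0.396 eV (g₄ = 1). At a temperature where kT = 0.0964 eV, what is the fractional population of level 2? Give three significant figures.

Eᵢ/kT = 0.12448, 1.1722, 3.4855, 3.5373, 4.1079.
Z = Σ gᵢe^(−Eᵢ/kT) = 3·e^(−0.12448) + 4·e^(−1.1722) + 2·e^(−3.4855) + 2·e^(−3.5373) + 1·e^(−4.1079) = 2.6489 + 1.2387 + 0.061277 + 0.058184 + 0.016442 = 4.0235.
P₂ = g₂ e^(−E₂/kT) / Z = 0.061277/4.0235 = 0.0152.

0.0152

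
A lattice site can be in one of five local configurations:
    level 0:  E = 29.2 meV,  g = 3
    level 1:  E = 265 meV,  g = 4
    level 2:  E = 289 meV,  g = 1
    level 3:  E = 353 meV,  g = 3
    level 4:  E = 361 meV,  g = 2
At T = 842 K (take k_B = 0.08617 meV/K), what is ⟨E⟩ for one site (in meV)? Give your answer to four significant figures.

k_BT = 0.08617 × 842 K = 72.5551 meV.
Eᵢ/kT = 0.402453, 3.65240, 3.98318, 4.86527, 4.97553.
Z = Σ gᵢe^(−Eᵢ/kT) = 3·e^(−0.402453) + 4·e^(−3.65240) + 1·e^(−3.98318) + 3·e^(−4.86527) + 2·e^(−4.97553) = 2.00603 + 0.103715 + 0.0186263 + 0.0231292 + 0.0138097 = 2.16531.
⟨E⟩ = Σ Eᵢ gᵢe^(−Eᵢ/kT) / Z = (29.2·2.00603 + 265·0.103715 + 289·0.0186263 + 353·0.0231292 + 361·0.0138097) / 2.16531 = 48.30 meV.

48.30 meV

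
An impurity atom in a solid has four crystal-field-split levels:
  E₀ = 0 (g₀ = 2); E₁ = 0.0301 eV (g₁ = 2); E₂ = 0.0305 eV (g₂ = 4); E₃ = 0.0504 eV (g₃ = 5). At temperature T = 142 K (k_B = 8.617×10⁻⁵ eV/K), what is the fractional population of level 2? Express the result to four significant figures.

0.1281

k_BT = 8.617×10⁻⁵ × 142 K = 0.0122361 eV.
Eᵢ/kT = 0, 2.45993, 2.49262, 4.11896.
Z = Σ gᵢe^(−Eᵢ/kT) = 2·e^(−0) + 2·e^(−2.45993) + 4·e^(−2.49262) + 5·e^(−4.11896) = 2.00000 + 0.170882 + 0.330772 + 0.0813071 = 2.58296.
P₂ = g₂ e^(−E₂/kT) / Z = 0.330772/2.58296 = 0.1281.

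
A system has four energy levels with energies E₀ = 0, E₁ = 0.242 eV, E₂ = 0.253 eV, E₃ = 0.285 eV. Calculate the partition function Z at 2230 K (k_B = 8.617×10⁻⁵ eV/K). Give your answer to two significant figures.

Z = 1.8

k_BT = 8.617×10⁻⁵ × 2230 K = 0.1922 eV.
Eᵢ/kT = 0, 1.259, 1.316, 1.483.
Z = Σ e^(−Eᵢ/kT) = e^(−0) + e^(−1.259) + e^(−1.316) + e^(−1.483) = 1.000 + 0.2839 + 0.2682 + 0.2270 = 1.779.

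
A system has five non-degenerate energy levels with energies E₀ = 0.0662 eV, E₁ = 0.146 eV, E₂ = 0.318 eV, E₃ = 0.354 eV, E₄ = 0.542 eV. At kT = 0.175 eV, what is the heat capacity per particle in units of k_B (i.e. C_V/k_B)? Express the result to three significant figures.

0.486

Eᵢ/kT = 0.37829, 0.83429, 1.8171, 2.0229, 3.0971.
Z = Σ e^(−Eᵢ/kT) = e^(−0.37829) + e^(−0.83429) + e^(−1.8171) + e^(−2.0229) + e^(−3.0971) = 0.68503 + 0.43418 + 0.16250 + 0.13227 + 0.045180 = 1.4592.
⟨E⟩ = 0.15880 eV, ⟨E²⟩ = 0.040116 eV².
C_V/k_B = (⟨E²⟩ − ⟨E⟩²)/(kT)² = (0.040116 − 0.025217)/0.030625 = 0.486.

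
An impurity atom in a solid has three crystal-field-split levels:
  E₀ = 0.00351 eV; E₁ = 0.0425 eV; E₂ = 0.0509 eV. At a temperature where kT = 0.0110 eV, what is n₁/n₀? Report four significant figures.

0.02888

n₁/n₀ = exp[−(E₁−E₀)/kT] = exp(−(0.03899 eV)/(0.0110 eV)) = exp(-3.54455) = 0.02888.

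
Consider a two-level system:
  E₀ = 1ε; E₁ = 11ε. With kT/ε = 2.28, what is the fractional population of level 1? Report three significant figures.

Eᵢ/kT = 0.43860, 4.8246.
Z = Σ e^(−Eᵢ/kT) = e^(−0.43860) + e^(−4.8246) = 0.64494 + 0.0080298 = 0.65297.
P₁ = e^(−E₁/kT) / Z = 0.0080298/0.65297 = 0.0123.

0.0123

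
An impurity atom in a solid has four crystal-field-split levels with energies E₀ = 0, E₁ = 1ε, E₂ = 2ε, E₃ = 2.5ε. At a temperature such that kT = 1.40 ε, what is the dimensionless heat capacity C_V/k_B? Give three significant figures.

Eᵢ/kT = 0, 0.71429, 1.4286, 1.7857.
Z = Σ e^(−Eᵢ/kT) = e^(−0) + e^(−0.71429) + e^(−1.4286) + e^(−1.7857) = 1.0000 + 0.48954 + 0.23964 + 0.16768 = 1.8969.
⟨E⟩ = 0.73173 ε, ⟨E²⟩ = 1.3159 ε².
C_V/k_B = (⟨E²⟩ − ⟨E⟩²)/(kT)² = (1.3159 − 0.53543)/1.9600 = 0.398.

0.398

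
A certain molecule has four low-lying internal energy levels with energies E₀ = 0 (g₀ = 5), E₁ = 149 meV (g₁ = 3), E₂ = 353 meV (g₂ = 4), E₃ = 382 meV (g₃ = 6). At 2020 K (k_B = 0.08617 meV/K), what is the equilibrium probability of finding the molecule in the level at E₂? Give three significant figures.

0.0705

k_BT = 0.08617 × 2020 K = 174.06 meV.
Eᵢ/kT = 0, 0.85603, 2.0280, 2.1946.
Z = Σ gᵢe^(−Eᵢ/kT) = 5·e^(−0) + 3·e^(−0.85603) + 4·e^(−2.0280) + 6·e^(−2.1946) = 5.0000 + 1.2745 + 0.52639 + 0.66842 = 7.4693.
P₂ = g₂ e^(−E₂/kT) / Z = 0.52639/7.4693 = 0.0705.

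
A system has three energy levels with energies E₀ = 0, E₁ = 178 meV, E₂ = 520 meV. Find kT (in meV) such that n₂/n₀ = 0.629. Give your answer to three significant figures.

1120 meV

n₂/n₀ = exp[−(E₂−E₀)/kT] = 0.629.
⇒ (E₂−E₀)/kT = ln(1/0.629) = ln(1.5898) = 0.46361.
kT = 520 meV / 0.46361 = 1120 meV.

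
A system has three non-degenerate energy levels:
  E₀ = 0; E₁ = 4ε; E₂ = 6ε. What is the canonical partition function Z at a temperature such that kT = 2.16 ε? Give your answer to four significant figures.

Eᵢ/kT = 0, 1.85185, 2.77778.
Z = Σ e^(−Eᵢ/kT) = e^(−0) + e^(−1.85185) + e^(−2.77778) = 1.00000 + 0.156947 + 0.0621764 = 1.21912.

Z = 1.219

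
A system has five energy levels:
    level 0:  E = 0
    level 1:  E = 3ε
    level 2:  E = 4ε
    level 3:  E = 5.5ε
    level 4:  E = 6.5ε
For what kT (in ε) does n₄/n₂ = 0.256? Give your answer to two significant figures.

n₄/n₂ = exp[−(E₄−E₂)/kT] = 0.256.
⇒ (E₄−E₂)/kT = ln(1/0.256) = ln(3.906) = 1.363.
kT = 2.5ε / 1.363 = 1.8 ε.

1.8 ε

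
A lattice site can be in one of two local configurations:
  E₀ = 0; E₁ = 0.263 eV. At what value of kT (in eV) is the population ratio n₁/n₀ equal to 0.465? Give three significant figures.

n₁/n₀ = exp[−(E₁−E₀)/kT] = 0.465.
⇒ (E₁−E₀)/kT = ln(1/0.465) = ln(2.1505) = 0.76570.
kT = 0.263 eV / 0.76570 = 0.343 eV.

0.343 eV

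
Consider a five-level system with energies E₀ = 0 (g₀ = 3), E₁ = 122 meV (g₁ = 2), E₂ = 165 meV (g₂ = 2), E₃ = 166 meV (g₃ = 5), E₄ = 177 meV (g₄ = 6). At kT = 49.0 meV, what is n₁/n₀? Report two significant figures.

0.055

n₁/n₀ = (g₁/g₀) exp[−(E₁−E₀)/kT] = (2/3) × exp(−(122 meV)/(49.0 meV)) = (2/3) × exp(-2.490) = 0.055.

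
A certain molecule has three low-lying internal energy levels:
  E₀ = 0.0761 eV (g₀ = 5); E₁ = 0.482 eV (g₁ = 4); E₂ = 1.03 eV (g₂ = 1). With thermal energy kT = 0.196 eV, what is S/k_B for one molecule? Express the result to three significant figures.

Eᵢ/kT = 0.38827, 2.4592, 5.2551.
Z = Σ gᵢe^(−Eᵢ/kT) = 5·e^(−0.38827) + 4·e^(−2.4592) + 1·e^(−5.2551) = 3.3911 + 0.34201 + 0.0052208 = 3.7383.
⟨E⟩ = Σ EᵢPᵢ = 0.11457 eV.
S/k_B = ln Z + ⟨E⟩/kT = ln(3.7383) + 0.11457/0.196 = 1.3186 + 0.58454 = 1.90.

1.90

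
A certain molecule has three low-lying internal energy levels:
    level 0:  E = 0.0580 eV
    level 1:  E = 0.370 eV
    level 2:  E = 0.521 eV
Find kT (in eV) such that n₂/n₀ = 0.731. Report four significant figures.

n₂/n₀ = exp[−(E₂−E₀)/kT] = 0.731.
⇒ (E₂−E₀)/kT = ln(1/0.731) = ln(1.36799) = 0.313343.
kT = 0.4630 eV / 0.313343 = 1.478 eV.

1.478 eV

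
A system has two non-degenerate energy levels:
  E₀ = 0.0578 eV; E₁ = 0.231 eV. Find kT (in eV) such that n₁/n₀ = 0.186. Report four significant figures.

0.1030 eV

n₁/n₀ = exp[−(E₁−E₀)/kT] = 0.186.
⇒ (E₁−E₀)/kT = ln(1/0.186) = ln(5.37634) = 1.68201.
kT = 0.1732 eV / 1.68201 = 0.1030 eV.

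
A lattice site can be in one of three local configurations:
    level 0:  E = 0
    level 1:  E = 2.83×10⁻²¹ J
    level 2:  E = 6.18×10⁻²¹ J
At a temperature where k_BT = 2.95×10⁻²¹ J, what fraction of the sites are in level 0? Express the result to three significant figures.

Eᵢ/kT = 0, 0.95932, 2.0949.
Z = Σ e^(−Eᵢ/kT) = e^(−0) + e^(−0.95932) + e^(−2.0949) = 1.0000 + 0.38315 + 0.12308 = 1.5062.
P₀ = e^(−E₀/kT) / Z = 1.0000/1.5062 = 0.664.

0.664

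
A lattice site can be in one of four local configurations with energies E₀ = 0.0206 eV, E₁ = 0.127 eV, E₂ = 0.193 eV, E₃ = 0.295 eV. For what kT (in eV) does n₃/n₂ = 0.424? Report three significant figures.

0.119 eV

n₃/n₂ = exp[−(E₃−E₂)/kT] = 0.424.
⇒ (E₃−E₂)/kT = ln(1/0.424) = ln(2.3585) = 0.85803.
kT = 0.102 eV / 0.85803 = 0.119 eV.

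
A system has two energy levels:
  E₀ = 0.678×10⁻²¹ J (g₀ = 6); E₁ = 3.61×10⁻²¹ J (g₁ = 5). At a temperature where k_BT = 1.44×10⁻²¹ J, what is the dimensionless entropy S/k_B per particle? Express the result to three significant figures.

2.09

Eᵢ/kT = 0.47083, 2.5069.
Z = Σ gᵢe^(−Eᵢ/kT) = 6·e^(−0.47083) + 5·e^(−2.5069) = 3.7469 + 0.40760 = 4.1545.
⟨E⟩ = Σ EᵢPᵢ = 0.96566 ×10⁻²¹ J.
S/k_B = ln Z + ⟨E⟩/kT = ln(4.1545) + 0.96566/1.44 = 1.4242 + 0.67060 = 2.09.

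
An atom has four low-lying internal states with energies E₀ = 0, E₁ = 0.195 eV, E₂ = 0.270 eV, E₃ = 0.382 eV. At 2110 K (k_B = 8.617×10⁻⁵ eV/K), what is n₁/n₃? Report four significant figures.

2.797

k_BT = 8.617×10⁻⁵ × 2110 K = 0.181819 eV.
n₁/n₃ = exp[−(E₁−E₃)/kT] = exp(−(-0.187 eV)/(0.181819 eV)) = exp(1.02850) = 2.797.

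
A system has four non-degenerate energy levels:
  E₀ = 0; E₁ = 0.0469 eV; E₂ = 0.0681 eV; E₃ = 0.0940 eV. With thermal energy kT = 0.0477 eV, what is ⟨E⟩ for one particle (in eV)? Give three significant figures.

0.0268 eV

Eᵢ/kT = 0, 0.98323, 1.4277, 1.9706.
Z = Σ e^(−Eᵢ/kT) = e^(−0) + e^(−0.98323) + e^(−1.4277) + e^(−1.9706) = 1.0000 + 0.37410 + 0.23986 + 0.13937 = 1.7533.
⟨E⟩ = Σ Eᵢ e^(−Eᵢ/kT) / Z = (0·1.0000 + 0.0469·0.37410 + 0.0681·0.23986 + 0.0940·0.13937) / 1.7533 = 0.0268 eV.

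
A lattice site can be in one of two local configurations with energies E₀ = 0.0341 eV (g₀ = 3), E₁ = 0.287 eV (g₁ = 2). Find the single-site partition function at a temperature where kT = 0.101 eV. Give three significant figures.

Z = 2.26

Eᵢ/kT = 0.33762, 2.8416.
Z = Σ gᵢe^(−Eᵢ/kT) = 3·e^(−0.33762) + 2·e^(−2.8416) = 2.1404 + 0.11666 = 2.2571.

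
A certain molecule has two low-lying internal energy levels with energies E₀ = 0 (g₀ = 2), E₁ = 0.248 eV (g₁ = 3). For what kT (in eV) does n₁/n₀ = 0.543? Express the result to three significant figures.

n₁/n₀ = (g₁/g₀) exp[−(E₁−E₀)/kT] = 0.543.
⇒ (E₁−E₀)/kT = ln((3/2)/0.543) = ln(2.7624) = 1.0161.
kT = 0.248 eV / 1.0161 = 0.244 eV.

0.244 eV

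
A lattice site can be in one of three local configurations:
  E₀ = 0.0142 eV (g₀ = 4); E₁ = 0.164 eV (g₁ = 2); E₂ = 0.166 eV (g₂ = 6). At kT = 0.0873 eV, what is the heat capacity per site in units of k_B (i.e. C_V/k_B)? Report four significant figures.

0.5795

Eᵢ/kT = 0.162658, 1.87858, 1.90149.
Z = Σ gᵢe^(−Eᵢ/kT) = 4·e^(−0.162658) + 2·e^(−1.87858) + 6·e^(−1.90149) = 3.39953 + 0.305614 + 0.896076 = 4.60122.
⟨E⟩ = 0.0537124 eV, ⟨E²⟩ = 0.00730188 eV².
C_V/k_B = (⟨E²⟩ − ⟨E⟩²)/(kT)² = (0.00730188 − 0.00288502)/0.00762129 = 0.5795.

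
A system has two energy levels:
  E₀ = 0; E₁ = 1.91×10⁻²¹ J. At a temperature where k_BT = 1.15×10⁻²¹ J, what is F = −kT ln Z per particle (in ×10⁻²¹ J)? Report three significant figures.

-0.200 ×10⁻²¹ J

Eᵢ/kT = 0, 1.6609.
Z = Σ e^(−Eᵢ/kT) = e^(−0) + e^(−1.6609) = 1.0000 + 0.18997 = 1.1900.
F = −kT ln Z = −1.15 × ln(1.1900) = −1.15 × 0.17395 = -0.200 ×10⁻²¹ J.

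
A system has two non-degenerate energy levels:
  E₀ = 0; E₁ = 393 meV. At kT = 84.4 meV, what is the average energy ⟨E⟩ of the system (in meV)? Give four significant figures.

Eᵢ/kT = 0, 4.65640.
Z = Σ e^(−Eᵢ/kT) = e^(−0) + e^(−4.65640) = 1.00000 + 0.00950060 = 1.00950.
⟨E⟩ = Σ Eᵢ e^(−Eᵢ/kT) / Z = (0·1.00000 + 393·0.00950060) / 1.00950 = 3.699 meV.

3.699 meV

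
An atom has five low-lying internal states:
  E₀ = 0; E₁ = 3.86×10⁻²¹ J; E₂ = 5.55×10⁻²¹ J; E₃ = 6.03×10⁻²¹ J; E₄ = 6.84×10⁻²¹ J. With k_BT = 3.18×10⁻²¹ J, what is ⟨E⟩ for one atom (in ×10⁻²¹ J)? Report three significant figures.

2.20 ×10⁻²¹ J

Eᵢ/kT = 0, 1.2138, 1.7453, 1.8962, 2.1509.
Z = Σ e^(−Eᵢ/kT) = e^(−0) + e^(−1.2138) + e^(−1.7453) + e^(−1.8962) + e^(−2.1509) = 1.0000 + 0.29707 + 0.17459 + 0.15014 + 0.11638 = 1.7382.
⟨E⟩ = Σ Eᵢ e^(−Eᵢ/kT) / Z = (0·1.0000 + 3.86·0.29707 + 5.55·0.17459 + 6.03·0.15014 + 6.84·0.11638) / 1.7382 = 2.20 ×10⁻²¹ J.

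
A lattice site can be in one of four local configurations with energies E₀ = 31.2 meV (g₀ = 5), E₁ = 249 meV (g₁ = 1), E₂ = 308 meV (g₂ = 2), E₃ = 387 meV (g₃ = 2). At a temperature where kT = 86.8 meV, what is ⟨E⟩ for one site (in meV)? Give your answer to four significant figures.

41.27 meV

Eᵢ/kT = 0.359447, 2.86866, 3.54839, 4.45853.
Z = Σ gᵢe^(−Eᵢ/kT) = 5·e^(−0.359447) + 1·e^(−2.86866) + 2·e^(−3.54839) + 2·e^(−4.45853) = 3.49031 + 0.0567750 + 0.0575418 + 0.0231587 = 3.62779.
⟨E⟩ = Σ Eᵢ gᵢe^(−Eᵢ/kT) / Z = (31.2·3.49031 + 249·0.0567750 + 308·0.0575418 + 387·0.0231587) / 3.62779 = 41.27 meV.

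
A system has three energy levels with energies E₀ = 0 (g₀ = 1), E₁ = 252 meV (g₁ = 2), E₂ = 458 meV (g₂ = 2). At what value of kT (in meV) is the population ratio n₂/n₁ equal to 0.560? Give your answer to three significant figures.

355 meV

n₂/n₁ = (g₂/g₁) exp[−(E₂−E₁)/kT] = 0.560.
⇒ (E₂−E₁)/kT = ln((2/2)/0.560) = ln(1.7857) = 0.57981.
kT = 206 meV / 0.57981 = 355 meV.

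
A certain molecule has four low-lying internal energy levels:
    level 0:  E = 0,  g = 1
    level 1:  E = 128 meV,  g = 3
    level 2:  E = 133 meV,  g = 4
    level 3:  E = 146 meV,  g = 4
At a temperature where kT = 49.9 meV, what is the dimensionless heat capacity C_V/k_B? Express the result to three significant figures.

Eᵢ/kT = 0, 2.5651, 2.6653, 2.9259.
Z = Σ gᵢe^(−Eᵢ/kT) = 1·e^(−0) + 3·e^(−2.5651) + 4·e^(−2.6653) + 4·e^(−2.9259) = 1.0000 + 0.23073 + 0.27831 + 0.21447 = 1.7235.
⟨E⟩ = 56.781 meV, ⟨E²⟩ = 7702.3 meV².
C_V/k_B = (⟨E²⟩ − ⟨E⟩²)/(kT)² = (7702.3 − 3224.1)/2490.0 = 1.80.

1.80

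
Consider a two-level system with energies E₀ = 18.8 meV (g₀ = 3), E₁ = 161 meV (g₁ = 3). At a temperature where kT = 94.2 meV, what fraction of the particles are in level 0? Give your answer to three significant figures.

0.819

Eᵢ/kT = 0.19958, 1.7091.
Z = Σ gᵢe^(−Eᵢ/kT) = 3·e^(−0.19958) + 3·e^(−1.7091) = 2.4572 + 0.54309 = 3.0003.
P₀ = g₀ e^(−E₀/kT) / Z = 2.4572/3.0003 = 0.819.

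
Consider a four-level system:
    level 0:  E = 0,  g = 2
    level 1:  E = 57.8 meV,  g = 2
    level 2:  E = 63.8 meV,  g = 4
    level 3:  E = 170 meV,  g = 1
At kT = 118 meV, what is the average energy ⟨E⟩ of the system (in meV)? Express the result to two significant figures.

Eᵢ/kT = 0, 0.4898, 0.5407, 1.441.
Z = Σ gᵢe^(−Eᵢ/kT) = 2·e^(−0) + 2·e^(−0.4898) + 4·e^(−0.5407) + 1·e^(−1.441) = 2.000 + 1.225 + 2.329 + 0.2367 = 5.791.
⟨E⟩ = Σ Eᵢ gᵢe^(−Eᵢ/kT) / Z = (0·2.000 + 57.8·1.225 + 63.8·2.329 + 170·0.2367) / 5.791 = 45 meV.

45 meV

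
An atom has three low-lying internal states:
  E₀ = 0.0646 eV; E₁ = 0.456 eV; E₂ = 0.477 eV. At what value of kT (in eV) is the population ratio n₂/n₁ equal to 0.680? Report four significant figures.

0.05445 eV

n₂/n₁ = exp[−(E₂−E₁)/kT] = 0.680.
⇒ (E₂−E₁)/kT = ln(1/0.680) = ln(1.47059) = 0.385664.
kT = 0.021 eV / 0.385664 = 0.05445 eV.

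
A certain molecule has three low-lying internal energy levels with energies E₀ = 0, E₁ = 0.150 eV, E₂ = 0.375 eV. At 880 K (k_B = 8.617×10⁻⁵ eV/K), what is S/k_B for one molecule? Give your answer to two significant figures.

0.41

k_BT = 8.617×10⁻⁵ × 880 K = 0.07583 eV.
Eᵢ/kT = 0, 1.978, 4.945.
Z = Σ e^(−Eᵢ/kT) = e^(−0) + e^(−1.978) + e^(−4.945) = 1.000 + 0.1383 + 0.007119 = 1.145.
⟨E⟩ = Σ EᵢPᵢ = 0.02045 eV.
S/k_B = ln Z + ⟨E⟩/kT = ln(1.145) + 0.02045/0.07583 = 0.1354 + 0.2697 = 0.41.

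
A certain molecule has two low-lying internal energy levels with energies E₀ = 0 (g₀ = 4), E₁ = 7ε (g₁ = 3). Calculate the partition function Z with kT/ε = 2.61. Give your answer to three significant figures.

Eᵢ/kT = 0, 2.6820.
Z = Σ gᵢe^(−Eᵢ/kT) = 4·e^(−0) + 3·e^(−2.6820) = 4.0000 + 0.20528 = 4.2053.

Z = 4.21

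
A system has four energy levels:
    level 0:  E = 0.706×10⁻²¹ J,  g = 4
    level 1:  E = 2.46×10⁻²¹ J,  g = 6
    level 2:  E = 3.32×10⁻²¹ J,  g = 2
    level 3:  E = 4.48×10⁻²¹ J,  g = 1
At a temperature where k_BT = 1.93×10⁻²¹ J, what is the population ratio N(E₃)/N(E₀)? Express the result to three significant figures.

n₃/n₀ = (g₃/g₀) exp[−(E₃−E₀)/kT] = (1/4) × exp(−(3.774 ×10⁻²¹ J)/(1.93 ×10⁻²¹ J)) = (1/4) × exp(-1.9554) = 0.0354.

0.0354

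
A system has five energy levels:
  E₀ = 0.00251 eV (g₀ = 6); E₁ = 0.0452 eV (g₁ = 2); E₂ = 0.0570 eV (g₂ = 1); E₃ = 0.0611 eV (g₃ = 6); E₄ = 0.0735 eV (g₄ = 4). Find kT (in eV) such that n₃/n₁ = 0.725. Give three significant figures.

n₃/n₁ = (g₃/g₁) exp[−(E₃−E₁)/kT] = 0.725.
⇒ (E₃−E₁)/kT = ln((6/2)/0.725) = ln(4.1379) = 1.4202.
kT = 0.0159 eV / 1.4202 = 0.0112 eV.

0.0112 eV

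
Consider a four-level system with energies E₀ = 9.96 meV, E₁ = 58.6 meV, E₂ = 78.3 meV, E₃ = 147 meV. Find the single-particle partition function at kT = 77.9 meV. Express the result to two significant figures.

Eᵢ/kT = 0.1279, 0.7522, 1.005, 1.887.
Z = Σ e^(−Eᵢ/kT) = e^(−0.1279) + e^(−0.7522) + e^(−1.005) + e^(−1.887) = 0.8799 + 0.4713 + 0.3660 + 0.1515 = 1.869.

Z = 1.9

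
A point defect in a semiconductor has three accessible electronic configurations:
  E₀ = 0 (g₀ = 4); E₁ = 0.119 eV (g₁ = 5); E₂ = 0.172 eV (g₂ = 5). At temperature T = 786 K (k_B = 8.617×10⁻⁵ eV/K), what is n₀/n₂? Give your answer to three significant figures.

10.1

k_BT = 8.617×10⁻⁵ × 786 K = 0.067730 eV.
n₀/n₂ = (g₀/g₂) exp[−(E₀−E₂)/kT] = (4/5) × exp(−(-0.172 eV)/(0.067730 eV)) = (4/5) × exp(2.5395) = 10.1.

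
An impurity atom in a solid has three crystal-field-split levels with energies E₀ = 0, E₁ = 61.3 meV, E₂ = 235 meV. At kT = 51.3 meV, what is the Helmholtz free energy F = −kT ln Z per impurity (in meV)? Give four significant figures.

Eᵢ/kT = 0, 1.19493, 4.58090.
Z = Σ e^(−Eᵢ/kT) = e^(−0) + e^(−1.19493) + e^(−4.58090) = 1.00000 + 0.302725 + 0.0102457 = 1.31297.
F = −kT ln Z = −51.3 × ln(1.31297) = −51.3 × 0.272292 = -13.97 meV.

-13.97 meV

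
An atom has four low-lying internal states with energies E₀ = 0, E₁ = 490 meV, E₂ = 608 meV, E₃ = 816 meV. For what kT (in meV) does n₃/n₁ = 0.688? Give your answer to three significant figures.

n₃/n₁ = exp[−(E₃−E₁)/kT] = 0.688.
⇒ (E₃−E₁)/kT = ln(1/0.688) = ln(1.4535) = 0.37397.
kT = 326 meV / 0.37397 = 872 meV.

872 meV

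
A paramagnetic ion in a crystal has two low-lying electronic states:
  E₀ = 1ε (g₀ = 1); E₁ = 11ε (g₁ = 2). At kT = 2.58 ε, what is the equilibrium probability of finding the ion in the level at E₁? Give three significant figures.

0.0398

Eᵢ/kT = 0.38760, 4.2636.
Z = Σ gᵢe^(−Eᵢ/kT) = 1·e^(−0.38760) + 2·e^(−4.2636) = 0.67868 + 0.028143 = 0.70682.
P₁ = g₁ e^(−E₁/kT) / Z = 0.028143/0.70682 = 0.0398.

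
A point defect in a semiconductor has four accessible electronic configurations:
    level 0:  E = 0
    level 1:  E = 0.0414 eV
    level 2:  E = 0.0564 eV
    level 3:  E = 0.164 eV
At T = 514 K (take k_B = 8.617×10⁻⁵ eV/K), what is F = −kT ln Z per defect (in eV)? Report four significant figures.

k_BT = 8.617×10⁻⁵ × 514 K = 0.0442914 eV.
Eᵢ/kT = 0, 0.934719, 1.27338, 3.70275.
Z = Σ e^(−Eᵢ/kT) = e^(−0) + e^(−0.934719) + e^(−1.27338) + e^(−3.70275) = 1.00000 + 0.392696 + 0.279884 + 0.0246556 = 1.69724.
F = −kT ln Z = −0.0442914 × ln(1.69724) = −0.0442914 × 0.529003 = -0.02343 eV.

-0.02343 eV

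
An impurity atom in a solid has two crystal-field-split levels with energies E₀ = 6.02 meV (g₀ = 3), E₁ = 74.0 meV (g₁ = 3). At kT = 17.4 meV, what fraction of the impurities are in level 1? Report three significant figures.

0.0197

Eᵢ/kT = 0.34598, 4.2529.
Z = Σ gᵢe^(−Eᵢ/kT) = 3·e^(−0.34598) + 3·e^(−4.2529) = 2.1226 + 0.042669 = 2.1653.
P₁ = g₁ e^(−E₁/kT) / Z = 0.042669/2.1653 = 0.0197.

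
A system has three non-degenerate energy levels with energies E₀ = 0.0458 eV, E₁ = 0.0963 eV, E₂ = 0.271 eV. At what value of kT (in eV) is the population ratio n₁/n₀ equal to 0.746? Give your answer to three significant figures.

0.172 eV

n₁/n₀ = exp[−(E₁−E₀)/kT] = 0.746.
⇒ (E₁−E₀)/kT = ln(1/0.746) = ln(1.3405) = 0.29304.
kT = 0.0505 eV / 0.29304 = 0.172 eV.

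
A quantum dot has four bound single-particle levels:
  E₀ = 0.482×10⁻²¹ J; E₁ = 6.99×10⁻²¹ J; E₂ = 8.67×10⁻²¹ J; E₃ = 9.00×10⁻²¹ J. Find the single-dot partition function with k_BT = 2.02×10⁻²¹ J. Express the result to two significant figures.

Z = 0.84

Eᵢ/kT = 0.2386, 3.460, 4.292, 4.455.
Z = Σ e^(−Eᵢ/kT) = e^(−0.2386) + e^(−3.460) + e^(−4.292) + e^(−4.455) = 0.7877 + 0.03143 + 0.01368 + 0.01162 = 0.8444.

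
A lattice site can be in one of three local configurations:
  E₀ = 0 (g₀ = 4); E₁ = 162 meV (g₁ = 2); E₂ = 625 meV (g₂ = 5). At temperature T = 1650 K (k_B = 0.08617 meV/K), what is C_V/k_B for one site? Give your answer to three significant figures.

k_BT = 0.08617 × 1650 K = 142.18 meV.
Eᵢ/kT = 0, 1.1394, 4.3958.
Z = Σ gᵢe^(−Eᵢ/kT) = 4·e^(−0) + 2·e^(−1.1394) + 5·e^(−4.3958) = 4.0000 + 0.64002 + 0.061645 = 4.7017.
⟨E⟩ = 30.247 meV, ⟨E²⟩ = 8694.0 meV².
C_V/k_B = (⟨E²⟩ − ⟨E⟩²)/(kT)² = (8694.0 − 914.88)/20215 = 0.385.

0.385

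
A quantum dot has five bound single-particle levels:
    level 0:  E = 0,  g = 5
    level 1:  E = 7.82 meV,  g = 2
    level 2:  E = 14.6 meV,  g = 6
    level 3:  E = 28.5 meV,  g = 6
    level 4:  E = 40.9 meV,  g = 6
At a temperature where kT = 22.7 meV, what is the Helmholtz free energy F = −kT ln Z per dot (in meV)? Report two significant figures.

Eᵢ/kT = 0, 0.3445, 0.6432, 1.256, 1.802.
Z = Σ gᵢe^(−Eᵢ/kT) = 5·e^(−0) + 2·e^(−0.3445) + 6·e^(−0.6432) + 6·e^(−1.256) + 6·e^(−1.802) = 5.000 + 1.417 + 3.154 + 1.709 + 0.9898 = 12.27.
F = −kT ln Z = −22.7 × ln(12.27) = −22.7 × 2.507 = -57 meV.

-57 meV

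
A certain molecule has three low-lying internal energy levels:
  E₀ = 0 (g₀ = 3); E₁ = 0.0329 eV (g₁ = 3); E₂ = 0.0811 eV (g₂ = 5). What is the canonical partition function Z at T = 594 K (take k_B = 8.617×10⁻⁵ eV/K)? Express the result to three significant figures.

k_BT = 8.617×10⁻⁵ × 594 K = 0.051185 eV.
Eᵢ/kT = 0, 0.64277, 1.5844.
Z = Σ gᵢe^(−Eᵢ/kT) = 3·e^(−0) + 3·e^(−0.64277) + 5·e^(−1.5844) = 3.0000 + 1.5775 + 1.0254 = 5.6029.

Z = 5.60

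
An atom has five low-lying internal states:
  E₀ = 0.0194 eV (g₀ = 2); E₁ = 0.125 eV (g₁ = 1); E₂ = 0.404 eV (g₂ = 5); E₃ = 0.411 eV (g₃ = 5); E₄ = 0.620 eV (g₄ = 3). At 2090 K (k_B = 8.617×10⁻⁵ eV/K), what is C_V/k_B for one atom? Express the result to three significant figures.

k_BT = 8.617×10⁻⁵ × 2090 K = 0.18010 eV.
Eᵢ/kT = 0.10772, 0.69406, 2.2432, 2.2821, 3.4425.
Z = Σ gᵢe^(−Eᵢ/kT) = 2·e^(−0.10772) + 1·e^(−0.69406) + 5·e^(−2.2432) + 5·e^(−2.2821) + 3·e^(−3.4425) = 1.7958 + 0.49954 + 0.53059 + 0.51035 + 0.095954 = 3.4322.
⟨E⟩ = 0.16925 eV, ⟨E²⟩ = 0.063567 eV².
C_V/k_B = (⟨E²⟩ − ⟨E⟩²)/(kT)² = (0.063567 − 0.028646)/0.032436 = 1.08.

1.08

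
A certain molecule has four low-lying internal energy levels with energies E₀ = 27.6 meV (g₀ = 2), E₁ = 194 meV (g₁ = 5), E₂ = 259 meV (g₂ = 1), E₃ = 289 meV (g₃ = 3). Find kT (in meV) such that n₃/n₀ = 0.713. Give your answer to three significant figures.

n₃/n₀ = (g₃/g₀) exp[−(E₃−E₀)/kT] = 0.713.
⇒ (E₃−E₀)/kT = ln((3/2)/0.713) = ln(2.1038) = 0.74375.
kT = 261.4 meV / 0.74375 = 351 meV.

351 meV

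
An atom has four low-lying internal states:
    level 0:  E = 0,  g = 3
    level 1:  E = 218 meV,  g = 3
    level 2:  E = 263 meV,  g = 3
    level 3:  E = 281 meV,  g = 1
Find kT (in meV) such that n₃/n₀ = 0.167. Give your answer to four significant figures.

406.6 meV

n₃/n₀ = (g₃/g₀) exp[−(E₃−E₀)/kT] = 0.167.
⇒ (E₃−E₀)/kT = ln((1/3)/0.167) = ln(1.99601) = 0.691150.
kT = 281 meV / 0.691150 = 406.6 meV.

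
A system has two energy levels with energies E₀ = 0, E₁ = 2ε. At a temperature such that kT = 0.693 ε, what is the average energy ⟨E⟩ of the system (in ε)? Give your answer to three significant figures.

0.106 ε

Eᵢ/kT = 0, 2.8860.
Z = Σ e^(−Eᵢ/kT) = e^(−0) + e^(−2.8860) = 1.0000 + 0.055799 = 1.0558.
⟨E⟩ = Σ Eᵢ e^(−Eᵢ/kT) / Z = (0·1.0000 + 2·0.055799) / 1.0558 = 0.106 ε.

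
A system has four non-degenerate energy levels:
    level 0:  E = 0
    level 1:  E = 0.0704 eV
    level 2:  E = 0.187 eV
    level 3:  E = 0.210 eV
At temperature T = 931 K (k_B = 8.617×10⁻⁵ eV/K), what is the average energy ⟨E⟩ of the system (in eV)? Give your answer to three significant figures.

0.0396 eV

k_BT = 8.617×10⁻⁵ × 931 K = 0.080224 eV.
Eᵢ/kT = 0, 0.87754, 2.3310, 2.6177.
Z = Σ e^(−Eᵢ/kT) = e^(−0) + e^(−0.87754) + e^(−2.3310) + e^(−2.6177) = 1.0000 + 0.41580 + 0.097198 + 0.072971 = 1.5860.
⟨E⟩ = Σ Eᵢ e^(−Eᵢ/kT) / Z = (0·1.0000 + 0.0704·0.41580 + 0.187·0.097198 + 0.210·0.072971) / 1.5860 = 0.0396 eV.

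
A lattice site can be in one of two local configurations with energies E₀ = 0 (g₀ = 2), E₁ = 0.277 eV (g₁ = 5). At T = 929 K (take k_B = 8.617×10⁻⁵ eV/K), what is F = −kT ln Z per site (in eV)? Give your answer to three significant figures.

-0.0615 eV

k_BT = 8.617×10⁻⁵ × 929 K = 0.080052 eV.
Eᵢ/kT = 0, 3.4603.
Z = Σ gᵢe^(−Eᵢ/kT) = 2·e^(−0) + 5·e^(−3.4603) = 2.0000 + 0.15710 = 2.1571.
F = −kT ln Z = −0.080052 × ln(2.1571) = −0.080052 × 0.76876 = -0.0615 eV.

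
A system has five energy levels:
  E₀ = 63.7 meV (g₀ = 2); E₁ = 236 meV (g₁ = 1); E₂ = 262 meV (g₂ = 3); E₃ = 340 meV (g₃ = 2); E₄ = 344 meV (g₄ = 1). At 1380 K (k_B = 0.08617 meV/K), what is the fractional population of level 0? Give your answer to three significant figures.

k_BT = 0.08617 × 1380 K = 118.91 meV.
Eᵢ/kT = 0.53570, 1.9847, 2.2033, 2.8593, 2.8929.
Z = Σ gᵢe^(−Eᵢ/kT) = 2·e^(−0.53570) + 1·e^(−1.9847) + 3·e^(−2.2033) + 2·e^(−2.8593) + 1·e^(−2.8929) = 1.1705 + 0.13742 + 0.33131 + 0.11462 + 0.055415 = 1.8093.
P₀ = g₀ e^(−E₀/kT) / Z = 1.1705/1.8093 = 0.647.

0.647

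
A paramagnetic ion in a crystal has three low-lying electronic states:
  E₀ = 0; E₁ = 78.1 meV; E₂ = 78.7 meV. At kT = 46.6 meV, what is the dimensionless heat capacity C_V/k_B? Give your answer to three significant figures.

0.559

Eᵢ/kT = 0, 1.6760, 1.6888.
Z = Σ e^(−Eᵢ/kT) = e^(−0) + e^(−1.6760) + e^(−1.6888) = 1.0000 + 0.18712 + 0.18474 = 1.3719.
⟨E⟩ = 21.250 meV, ⟨E²⟩ = 1666.0 meV².
C_V/k_B = (⟨E²⟩ − ⟨E⟩²)/(kT)² = (1666.0 − 451.56)/2171.6 = 0.559.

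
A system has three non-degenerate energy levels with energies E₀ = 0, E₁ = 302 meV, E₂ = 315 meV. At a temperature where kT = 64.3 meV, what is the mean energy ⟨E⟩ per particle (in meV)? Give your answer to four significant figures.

Eᵢ/kT = 0, 4.69673, 4.89891.
Z = Σ e^(−Eᵢ/kT) = e^(−0) + e^(−4.69673) + e^(−4.89891) = 1.00000 + 0.00912507 + 0.00745470 = 1.01658.
⟨E⟩ = Σ Eᵢ e^(−Eᵢ/kT) / Z = (0·1.00000 + 302·0.00912507 + 315·0.00745470) / 1.01658 = 5.021 meV.

5.021 meV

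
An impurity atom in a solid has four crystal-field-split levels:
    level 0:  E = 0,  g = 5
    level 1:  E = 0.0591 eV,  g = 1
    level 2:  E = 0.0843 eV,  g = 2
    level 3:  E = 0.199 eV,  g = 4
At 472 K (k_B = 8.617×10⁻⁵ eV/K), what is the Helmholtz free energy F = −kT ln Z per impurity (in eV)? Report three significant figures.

-0.0695 eV

k_BT = 8.617×10⁻⁵ × 472 K = 0.040672 eV.
Eᵢ/kT = 0, 1.4531, 2.0727, 4.8928.
Z = Σ gᵢe^(−Eᵢ/kT) = 5·e^(−0) + 1·e^(−1.4531) + 2·e^(−2.0727) + 4·e^(−4.8928) = 5.0000 + 0.23384 + 0.25169 + 0.030002 = 5.5155.
F = −kT ln Z = −0.040672 × ln(5.5155) = −0.040672 × 1.7076 = -0.0695 eV.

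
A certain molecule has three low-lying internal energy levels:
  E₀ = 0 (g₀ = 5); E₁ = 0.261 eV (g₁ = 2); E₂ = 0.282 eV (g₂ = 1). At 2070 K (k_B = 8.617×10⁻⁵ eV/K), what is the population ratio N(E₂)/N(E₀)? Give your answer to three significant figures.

0.0412

k_BT = 8.617×10⁻⁵ × 2070 K = 0.17837 eV.
n₂/n₀ = (g₂/g₀) exp[−(E₂−E₀)/kT] = (1/5) × exp(−(0.282 eV)/(0.17837 eV)) = (1/5) × exp(-1.5810) = 0.0412.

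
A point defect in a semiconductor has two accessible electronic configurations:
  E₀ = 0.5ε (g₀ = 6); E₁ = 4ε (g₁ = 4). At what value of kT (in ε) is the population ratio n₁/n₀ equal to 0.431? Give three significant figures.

8.02 ε

n₁/n₀ = (g₁/g₀) exp[−(E₁−E₀)/kT] = 0.431.
⇒ (E₁−E₀)/kT = ln((4/6)/0.431) = ln(1.5468) = 0.43619.
kT = 3.5ε / 0.43619 = 8.02 ε.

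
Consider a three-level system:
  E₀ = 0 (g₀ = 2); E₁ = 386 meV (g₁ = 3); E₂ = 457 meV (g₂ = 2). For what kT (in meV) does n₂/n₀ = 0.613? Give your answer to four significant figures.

933.8 meV

n₂/n₀ = (g₂/g₀) exp[−(E₂−E₀)/kT] = 0.613.
⇒ (E₂−E₀)/kT = ln((2/2)/0.613) = ln(1.63132) = 0.489390.
kT = 457 meV / 0.489390 = 933.8 meV.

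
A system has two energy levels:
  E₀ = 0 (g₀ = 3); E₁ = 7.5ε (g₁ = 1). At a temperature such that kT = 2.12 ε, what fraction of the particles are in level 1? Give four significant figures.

0.009600

Eᵢ/kT = 0, 3.53774.
Z = Σ gᵢe^(−Eᵢ/kT) = 3·e^(−0) + 1·e^(−3.53774) = 3.00000 + 0.0290790 = 3.02908.
P₁ = g₁ e^(−E₁/kT) / Z = 0.0290790/3.02908 = 0.009600.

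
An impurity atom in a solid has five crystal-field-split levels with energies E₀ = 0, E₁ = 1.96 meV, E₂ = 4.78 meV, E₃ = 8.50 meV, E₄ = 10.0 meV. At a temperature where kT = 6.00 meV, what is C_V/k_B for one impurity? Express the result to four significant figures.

Eᵢ/kT = 0, 0.326667, 0.796667, 1.41667, 1.66667.
Z = Σ e^(−Eᵢ/kT) = e^(−0) + e^(−0.326667) + e^(−0.796667) + e^(−1.41667) + e^(−1.66667) = 1.00000 + 0.721324 + 0.450829 + 0.242520 + 0.188875 = 2.60355.
⟨E⟩ = 2.88795 meV, ⟨E²⟩ = 19.0053 meV².
C_V/k_B = (⟨E²⟩ − ⟨E⟩²)/(kT)² = (19.0053 − 8.34026)/36.0000 = 0.2963.

0.2963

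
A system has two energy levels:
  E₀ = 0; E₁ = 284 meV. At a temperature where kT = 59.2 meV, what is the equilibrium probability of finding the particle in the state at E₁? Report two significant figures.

0.0082

Eᵢ/kT = 0, 4.797.
Z = Σ e^(−Eᵢ/kT) = e^(−0) + e^(−4.797) = 1.000 + 0.008254 = 1.008.
P₁ = e^(−E₁/kT) / Z = 0.008254/1.008 = 0.0082.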